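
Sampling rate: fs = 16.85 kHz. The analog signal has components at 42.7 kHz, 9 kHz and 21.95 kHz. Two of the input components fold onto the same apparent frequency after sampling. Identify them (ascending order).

fs/2 = 8.425 kHz.
42.7 kHz mod fs = 9 kHz.
9 kHz > fs/2 = 8.425 kHz, folds to fs − 9 kHz = 7.85 kHz.
9 kHz > fs/2 = 8.425 kHz, folds to fs − 9 kHz = 7.85 kHz.
21.95 kHz mod fs = 5.1 kHz.
5.1 kHz ≤ fs/2 = 8.425 kHz, appears at 5.1 kHz.
9 kHz and 42.7 kHz both map to 7.85 kHz.

9 kHz, 42.7 kHz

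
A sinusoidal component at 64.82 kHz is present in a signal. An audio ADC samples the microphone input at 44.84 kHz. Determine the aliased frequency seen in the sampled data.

64.82 kHz mod fs = 19.98 kHz.
19.98 kHz ≤ fs/2 = 22.42 kHz, appears at 19.98 kHz.

19.98 kHz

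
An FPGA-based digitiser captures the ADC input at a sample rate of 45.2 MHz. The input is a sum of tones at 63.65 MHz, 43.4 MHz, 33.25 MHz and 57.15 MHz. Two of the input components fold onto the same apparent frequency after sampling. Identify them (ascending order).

fs/2 = 22.6 MHz.
63.65 MHz mod fs = 18.45 MHz.
18.45 MHz ≤ fs/2 = 22.6 MHz, appears at 18.45 MHz.
43.4 MHz > fs/2 = 22.6 MHz, folds to fs − 43.4 MHz = 1.8 MHz.
33.25 MHz > fs/2 = 22.6 MHz, folds to fs − 33.25 MHz = 11.95 MHz.
57.15 MHz mod fs = 11.95 MHz.
11.95 MHz ≤ fs/2 = 22.6 MHz, appears at 11.95 MHz.
33.25 MHz and 57.15 MHz both map to 11.95 MHz.

33.25 MHz, 57.15 MHz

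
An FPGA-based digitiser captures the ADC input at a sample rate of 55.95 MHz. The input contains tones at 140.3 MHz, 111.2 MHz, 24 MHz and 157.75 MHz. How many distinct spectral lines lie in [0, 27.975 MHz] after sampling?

fs/2 = 27.975 MHz.
140.3 MHz mod fs = 28.4 MHz.
28.4 MHz > fs/2 = 27.975 MHz, folds to fs − 28.4 MHz = 27.55 MHz.
111.2 MHz mod fs = 55.25 MHz.
55.25 MHz > fs/2 = 27.975 MHz, folds to fs − 55.25 MHz = 0.7 MHz.
24 MHz ≤ fs/2 = 27.975 MHz, passes unchanged.
157.75 MHz mod fs = 45.85 MHz.
45.85 MHz > fs/2 = 27.975 MHz, folds to fs − 45.85 MHz = 10.1 MHz.
Distinct values: {0.7 MHz, 10.1 MHz, 24 MHz, 27.55 MHz} → 4.

4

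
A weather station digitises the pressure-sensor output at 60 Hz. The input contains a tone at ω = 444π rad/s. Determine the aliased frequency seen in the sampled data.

18 Hz

ω = 444π rad/s → f = ω/(2π) = 222 Hz.
222 Hz mod fs = 42 Hz.
42 Hz > fs/2 = 30 Hz, folds to fs − 42 Hz = 18 Hz.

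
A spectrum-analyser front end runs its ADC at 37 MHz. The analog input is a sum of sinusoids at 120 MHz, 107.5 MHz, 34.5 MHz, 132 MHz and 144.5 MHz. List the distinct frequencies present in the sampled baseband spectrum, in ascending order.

2.5 MHz, 3.5 MHz, 9 MHz, 16 MHz

fs/2 = 18.5 MHz.
120 MHz mod fs = 9 MHz.
9 MHz ≤ fs/2 = 18.5 MHz, appears at 9 MHz.
107.5 MHz mod fs = 33.5 MHz.
33.5 MHz > fs/2 = 18.5 MHz, folds to fs − 33.5 MHz = 3.5 MHz.
34.5 MHz > fs/2 = 18.5 MHz, folds to fs − 34.5 MHz = 2.5 MHz.
132 MHz mod fs = 21 MHz.
21 MHz > fs/2 = 18.5 MHz, folds to fs − 21 MHz = 16 MHz.
144.5 MHz mod fs = 33.5 MHz.
33.5 MHz > fs/2 = 18.5 MHz, folds to fs − 33.5 MHz = 3.5 MHz.
Distinct values: {2.5 MHz, 3.5 MHz, 9 MHz, 16 MHz}.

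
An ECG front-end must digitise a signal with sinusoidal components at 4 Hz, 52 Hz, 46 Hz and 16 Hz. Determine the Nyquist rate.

104 Hz

Highest-frequency component: 52 Hz.
Nyquist rate = 2 × 52 Hz = 104 Hz.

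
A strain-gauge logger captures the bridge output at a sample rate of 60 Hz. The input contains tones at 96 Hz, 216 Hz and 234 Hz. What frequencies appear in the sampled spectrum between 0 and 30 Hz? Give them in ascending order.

fs/2 = 30 Hz.
96 Hz mod fs = 36 Hz.
36 Hz > fs/2 = 30 Hz, folds to fs − 36 Hz = 24 Hz.
216 Hz mod fs = 36 Hz.
36 Hz > fs/2 = 30 Hz, folds to fs − 36 Hz = 24 Hz.
234 Hz mod fs = 54 Hz.
54 Hz > fs/2 = 30 Hz, folds to fs − 54 Hz = 6 Hz.
Distinct values: {6 Hz, 24 Hz}.

6 Hz, 24 Hz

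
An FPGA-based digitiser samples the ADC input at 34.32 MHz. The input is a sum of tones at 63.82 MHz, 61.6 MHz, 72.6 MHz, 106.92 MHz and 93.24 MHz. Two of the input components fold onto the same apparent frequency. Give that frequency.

3.96 MHz

fs/2 = 17.16 MHz.
63.82 MHz mod fs = 29.5 MHz.
29.5 MHz > fs/2 = 17.16 MHz, folds to fs − 29.5 MHz = 4.82 MHz.
61.6 MHz mod fs = 27.28 MHz.
27.28 MHz > fs/2 = 17.16 MHz, folds to fs − 27.28 MHz = 7.04 MHz.
72.6 MHz mod fs = 3.96 MHz.
3.96 MHz ≤ fs/2 = 17.16 MHz, appears at 3.96 MHz.
106.92 MHz mod fs = 3.96 MHz.
3.96 MHz ≤ fs/2 = 17.16 MHz, appears at 3.96 MHz.
93.24 MHz mod fs = 24.6 MHz.
24.6 MHz > fs/2 = 17.16 MHz, folds to fs − 24.6 MHz = 9.72 MHz.
72.6 MHz and 106.92 MHz both map to 3.96 MHz.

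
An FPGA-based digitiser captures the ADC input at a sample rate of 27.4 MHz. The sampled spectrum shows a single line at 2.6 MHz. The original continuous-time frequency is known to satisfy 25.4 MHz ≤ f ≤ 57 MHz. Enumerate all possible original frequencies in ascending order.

Frequencies that alias to 2.6 MHz are k·fs ± 2.6 MHz for integer k ≥ 0.
k=0: 2.6 MHz.
k=1: 24.8 MHz, 30 MHz.
k=2: 52.2 MHz, 57.4 MHz.
k=3: 79.6 MHz, 84.8 MHz.
Within [25.4 MHz, 57 MHz]: 30 MHz, 52.2 MHz.

30 MHz, 52.2 MHz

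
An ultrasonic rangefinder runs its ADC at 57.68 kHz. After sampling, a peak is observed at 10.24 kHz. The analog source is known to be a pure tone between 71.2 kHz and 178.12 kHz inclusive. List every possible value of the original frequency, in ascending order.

Frequencies that alias to 10.24 kHz are k·fs ± 10.24 kHz for integer k ≥ 0.
k=0: 10.24 kHz.
k=1: 47.44 kHz, 67.92 kHz.
k=2: 105.12 kHz, 125.6 kHz.
k=3: 162.8 kHz, 183.28 kHz.
k=4: 220.48 kHz, 240.96 kHz.
Within [71.2 kHz, 178.12 kHz]: 105.12 kHz, 125.6 kHz, 162.8 kHz.

105.12 kHz, 125.6 kHz, 162.8 kHz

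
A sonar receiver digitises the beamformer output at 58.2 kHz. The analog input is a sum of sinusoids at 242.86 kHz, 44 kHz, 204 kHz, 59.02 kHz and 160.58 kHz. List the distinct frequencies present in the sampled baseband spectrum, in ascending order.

fs/2 = 29.1 kHz.
242.86 kHz mod fs = 10.06 kHz.
10.06 kHz ≤ fs/2 = 29.1 kHz, appears at 10.06 kHz.
44 kHz > fs/2 = 29.1 kHz, folds to fs − 44 kHz = 14.2 kHz.
204 kHz mod fs = 29.4 kHz.
29.4 kHz > fs/2 = 29.1 kHz, folds to fs − 29.4 kHz = 28.8 kHz.
59.02 kHz mod fs = 0.82 kHz.
0.82 kHz ≤ fs/2 = 29.1 kHz, appears at 0.82 kHz.
160.58 kHz mod fs = 44.18 kHz.
44.18 kHz > fs/2 = 29.1 kHz, folds to fs − 44.18 kHz = 14.02 kHz.
Distinct values: {0.82 kHz, 10.06 kHz, 14.02 kHz, 14.2 kHz, 28.8 kHz}.

0.82 kHz, 10.06 kHz, 14.02 kHz, 14.2 kHz, 28.8 kHz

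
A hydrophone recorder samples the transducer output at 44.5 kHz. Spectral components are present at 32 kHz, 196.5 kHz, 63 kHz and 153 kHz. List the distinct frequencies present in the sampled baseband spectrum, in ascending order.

fs/2 = 22.25 kHz.
32 kHz > fs/2 = 22.25 kHz, folds to fs − 32 kHz = 12.5 kHz.
196.5 kHz mod fs = 18.5 kHz.
18.5 kHz ≤ fs/2 = 22.25 kHz, appears at 18.5 kHz.
63 kHz mod fs = 18.5 kHz.
18.5 kHz ≤ fs/2 = 22.25 kHz, appears at 18.5 kHz.
153 kHz mod fs = 19.5 kHz.
19.5 kHz ≤ fs/2 = 22.25 kHz, appears at 19.5 kHz.
Distinct values: {12.5 kHz, 18.5 kHz, 19.5 kHz}.

12.5 kHz, 18.5 kHz, 19.5 kHz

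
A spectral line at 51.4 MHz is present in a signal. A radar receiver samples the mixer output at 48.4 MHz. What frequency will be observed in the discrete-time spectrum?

51.4 MHz mod fs = 3 MHz.
3 MHz ≤ fs/2 = 24.2 MHz, appears at 3 MHz.

3 MHz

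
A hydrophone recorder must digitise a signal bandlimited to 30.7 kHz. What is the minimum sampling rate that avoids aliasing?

Nyquist rate = 2 × 30.7 kHz = 61.4 kHz.

61.4 kHz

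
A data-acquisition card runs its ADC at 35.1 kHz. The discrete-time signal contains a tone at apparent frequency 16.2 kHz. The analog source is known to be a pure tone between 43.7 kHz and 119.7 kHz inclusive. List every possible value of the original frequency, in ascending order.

51.3 kHz, 54 kHz, 86.4 kHz, 89.1 kHz

Frequencies that alias to 16.2 kHz are k·fs ± 16.2 kHz for integer k ≥ 0.
k=0: 16.2 kHz.
k=1: 18.9 kHz, 51.3 kHz.
k=2: 54 kHz, 86.4 kHz.
k=3: 89.1 kHz, 121.5 kHz.
k=4: 124.2 kHz, 156.6 kHz.
Within [43.7 kHz, 119.7 kHz]: 51.3 kHz, 54 kHz, 86.4 kHz, 89.1 kHz.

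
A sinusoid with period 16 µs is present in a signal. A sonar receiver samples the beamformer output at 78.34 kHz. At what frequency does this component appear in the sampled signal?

T = 16 µs → f = 1/T = 62.5 kHz.
62.5 kHz > fs/2 = 39.17 kHz, folds to fs − 62.5 kHz = 15.84 kHz.

15.84 kHz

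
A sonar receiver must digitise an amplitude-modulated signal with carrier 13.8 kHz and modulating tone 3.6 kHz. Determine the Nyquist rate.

AM sidebands sit at fc ± fm = 10.2 kHz and 17.4 kHz.
Highest-frequency component: 17.4 kHz.
Nyquist rate = 2 × 17.4 kHz = 34.8 kHz.

34.8 kHz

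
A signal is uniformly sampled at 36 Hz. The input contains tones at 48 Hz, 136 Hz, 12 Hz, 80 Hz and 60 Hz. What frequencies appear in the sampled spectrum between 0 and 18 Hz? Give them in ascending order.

8 Hz, 12 Hz

fs/2 = 18 Hz.
48 Hz mod fs = 12 Hz.
12 Hz ≤ fs/2 = 18 Hz, appears at 12 Hz.
136 Hz mod fs = 28 Hz.
28 Hz > fs/2 = 18 Hz, folds to fs − 28 Hz = 8 Hz.
12 Hz ≤ fs/2 = 18 Hz, passes unchanged.
80 Hz mod fs = 8 Hz.
8 Hz ≤ fs/2 = 18 Hz, appears at 8 Hz.
60 Hz mod fs = 24 Hz.
24 Hz > fs/2 = 18 Hz, folds to fs − 24 Hz = 12 Hz.
Distinct values: {8 Hz, 12 Hz}.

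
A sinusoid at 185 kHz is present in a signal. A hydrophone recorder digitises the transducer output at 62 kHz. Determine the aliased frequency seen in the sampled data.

185 kHz mod fs = 61 kHz.
61 kHz > fs/2 = 31 kHz, folds to fs − 61 kHz = 1 kHz.

1 kHz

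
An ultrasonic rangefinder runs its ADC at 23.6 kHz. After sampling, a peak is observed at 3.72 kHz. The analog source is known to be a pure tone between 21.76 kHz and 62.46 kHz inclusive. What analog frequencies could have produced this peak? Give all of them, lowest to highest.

27.32 kHz, 43.48 kHz, 50.92 kHz

Frequencies that alias to 3.72 kHz are k·fs ± 3.72 kHz for integer k ≥ 0.
k=0: 3.72 kHz.
k=1: 19.88 kHz, 27.32 kHz.
k=2: 43.48 kHz, 50.92 kHz.
k=3: 67.08 kHz, 74.52 kHz.
Within [21.76 kHz, 62.46 kHz]: 27.32 kHz, 43.48 kHz, 50.92 kHz.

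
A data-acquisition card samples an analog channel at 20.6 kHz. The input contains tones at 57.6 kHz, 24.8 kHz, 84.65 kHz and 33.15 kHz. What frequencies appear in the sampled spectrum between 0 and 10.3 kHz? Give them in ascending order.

fs/2 = 10.3 kHz.
57.6 kHz mod fs = 16.4 kHz.
16.4 kHz > fs/2 = 10.3 kHz, folds to fs − 16.4 kHz = 4.2 kHz.
24.8 kHz mod fs = 4.2 kHz.
4.2 kHz ≤ fs/2 = 10.3 kHz, appears at 4.2 kHz.
84.65 kHz mod fs = 2.25 kHz.
2.25 kHz ≤ fs/2 = 10.3 kHz, appears at 2.25 kHz.
33.15 kHz mod fs = 12.55 kHz.
12.55 kHz > fs/2 = 10.3 kHz, folds to fs − 12.55 kHz = 8.05 kHz.
Distinct values: {2.25 kHz, 4.2 kHz, 8.05 kHz}.

2.25 kHz, 4.2 kHz, 8.05 kHz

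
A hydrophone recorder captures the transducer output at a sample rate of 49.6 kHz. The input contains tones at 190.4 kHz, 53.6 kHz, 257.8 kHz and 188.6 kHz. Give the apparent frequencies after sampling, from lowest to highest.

4 kHz, 8 kHz, 9.8 kHz

fs/2 = 24.8 kHz.
190.4 kHz mod fs = 41.6 kHz.
41.6 kHz > fs/2 = 24.8 kHz, folds to fs − 41.6 kHz = 8 kHz.
53.6 kHz mod fs = 4 kHz.
4 kHz ≤ fs/2 = 24.8 kHz, appears at 4 kHz.
257.8 kHz mod fs = 9.8 kHz.
9.8 kHz ≤ fs/2 = 24.8 kHz, appears at 9.8 kHz.
188.6 kHz mod fs = 39.8 kHz.
39.8 kHz > fs/2 = 24.8 kHz, folds to fs − 39.8 kHz = 9.8 kHz.
Distinct values: {4 kHz, 8 kHz, 9.8 kHz}.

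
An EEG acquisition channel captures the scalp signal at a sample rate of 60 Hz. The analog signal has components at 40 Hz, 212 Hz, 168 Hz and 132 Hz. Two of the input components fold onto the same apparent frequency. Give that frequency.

12 Hz

fs/2 = 30 Hz.
40 Hz > fs/2 = 30 Hz, folds to fs − 40 Hz = 20 Hz.
212 Hz mod fs = 32 Hz.
32 Hz > fs/2 = 30 Hz, folds to fs − 32 Hz = 28 Hz.
168 Hz mod fs = 48 Hz.
48 Hz > fs/2 = 30 Hz, folds to fs − 48 Hz = 12 Hz.
132 Hz mod fs = 12 Hz.
12 Hz ≤ fs/2 = 30 Hz, appears at 12 Hz.
132 Hz and 168 Hz both map to 12 Hz.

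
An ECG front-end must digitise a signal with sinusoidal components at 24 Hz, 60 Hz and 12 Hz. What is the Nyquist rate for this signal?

Highest-frequency component: 60 Hz.
Nyquist rate = 2 × 60 Hz = 120 Hz.

120 Hz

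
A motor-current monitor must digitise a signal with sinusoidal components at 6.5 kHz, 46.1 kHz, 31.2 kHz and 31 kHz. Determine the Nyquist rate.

Highest-frequency component: 46.1 kHz.
Nyquist rate = 2 × 46.1 kHz = 92.2 kHz.

92.2 kHz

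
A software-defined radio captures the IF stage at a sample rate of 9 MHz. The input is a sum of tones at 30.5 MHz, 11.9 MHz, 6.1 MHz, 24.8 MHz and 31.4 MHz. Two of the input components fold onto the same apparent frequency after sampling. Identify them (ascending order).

6.1 MHz, 11.9 MHz

fs/2 = 4.5 MHz.
30.5 MHz mod fs = 3.5 MHz.
3.5 MHz ≤ fs/2 = 4.5 MHz, appears at 3.5 MHz.
11.9 MHz mod fs = 2.9 MHz.
2.9 MHz ≤ fs/2 = 4.5 MHz, appears at 2.9 MHz.
6.1 MHz > fs/2 = 4.5 MHz, folds to fs − 6.1 MHz = 2.9 MHz.
24.8 MHz mod fs = 6.8 MHz.
6.8 MHz > fs/2 = 4.5 MHz, folds to fs − 6.8 MHz = 2.2 MHz.
31.4 MHz mod fs = 4.4 MHz.
4.4 MHz ≤ fs/2 = 4.5 MHz, appears at 4.4 MHz.
6.1 MHz and 11.9 MHz both map to 2.9 MHz.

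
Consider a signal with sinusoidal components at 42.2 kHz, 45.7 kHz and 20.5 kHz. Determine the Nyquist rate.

91.4 kHz

Highest-frequency component: 45.7 kHz.
Nyquist rate = 2 × 45.7 kHz = 91.4 kHz.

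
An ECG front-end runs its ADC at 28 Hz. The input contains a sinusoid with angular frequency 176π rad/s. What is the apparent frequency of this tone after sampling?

ω = 176π rad/s → f = ω/(2π) = 88 Hz.
88 Hz mod fs = 4 Hz.
4 Hz ≤ fs/2 = 14 Hz, appears at 4 Hz.

4 Hz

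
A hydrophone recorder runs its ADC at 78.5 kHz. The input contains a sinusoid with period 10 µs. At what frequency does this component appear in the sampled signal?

21.5 kHz

T = 10 µs → f = 1/T = 100 kHz.
100 kHz mod fs = 21.5 kHz.
21.5 kHz ≤ fs/2 = 39.25 kHz, appears at 21.5 kHz.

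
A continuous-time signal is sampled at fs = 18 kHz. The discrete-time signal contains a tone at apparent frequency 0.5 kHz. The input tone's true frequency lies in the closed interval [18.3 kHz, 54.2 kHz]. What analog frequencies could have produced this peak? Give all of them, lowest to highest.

Frequencies that alias to 0.5 kHz are k·fs ± 0.5 kHz for integer k ≥ 0.
k=0: 0.5 kHz.
k=1: 17.5 kHz, 18.5 kHz.
k=2: 35.5 kHz, 36.5 kHz.
k=3: 53.5 kHz, 54.5 kHz.
k=4: 71.5 kHz, 72.5 kHz.
Within [18.3 kHz, 54.2 kHz]: 18.5 kHz, 35.5 kHz, 36.5 kHz, 53.5 kHz.

18.5 kHz, 35.5 kHz, 36.5 kHz, 53.5 kHz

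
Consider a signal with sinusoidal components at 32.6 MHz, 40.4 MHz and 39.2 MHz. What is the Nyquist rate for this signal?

80.8 MHz

Highest-frequency component: 40.4 MHz.
Nyquist rate = 2 × 40.4 MHz = 80.8 MHz.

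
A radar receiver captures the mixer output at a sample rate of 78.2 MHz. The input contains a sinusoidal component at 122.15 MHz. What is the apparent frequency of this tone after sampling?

34.25 MHz

122.15 MHz mod fs = 43.95 MHz.
43.95 MHz > fs/2 = 39.1 MHz, folds to fs − 43.95 MHz = 34.25 MHz.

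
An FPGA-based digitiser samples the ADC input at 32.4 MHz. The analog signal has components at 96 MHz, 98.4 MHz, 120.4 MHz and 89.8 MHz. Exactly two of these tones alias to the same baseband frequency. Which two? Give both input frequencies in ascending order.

96 MHz, 98.4 MHz

fs/2 = 16.2 MHz.
96 MHz mod fs = 31.2 MHz.
31.2 MHz > fs/2 = 16.2 MHz, folds to fs − 31.2 MHz = 1.2 MHz.
98.4 MHz mod fs = 1.2 MHz.
1.2 MHz ≤ fs/2 = 16.2 MHz, appears at 1.2 MHz.
120.4 MHz mod fs = 23.2 MHz.
23.2 MHz > fs/2 = 16.2 MHz, folds to fs − 23.2 MHz = 9.2 MHz.
89.8 MHz mod fs = 25 MHz.
25 MHz > fs/2 = 16.2 MHz, folds to fs − 25 MHz = 7.4 MHz.
96 MHz and 98.4 MHz both map to 1.2 MHz.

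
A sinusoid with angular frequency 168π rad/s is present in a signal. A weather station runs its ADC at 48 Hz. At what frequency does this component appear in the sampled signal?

ω = 168π rad/s → f = ω/(2π) = 84 Hz.
84 Hz mod fs = 36 Hz.
36 Hz > fs/2 = 24 Hz, folds to fs − 36 Hz = 12 Hz.

12 Hz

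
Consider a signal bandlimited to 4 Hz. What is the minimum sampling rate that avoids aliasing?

8 Hz

Nyquist rate = 2 × 4 Hz = 8 Hz.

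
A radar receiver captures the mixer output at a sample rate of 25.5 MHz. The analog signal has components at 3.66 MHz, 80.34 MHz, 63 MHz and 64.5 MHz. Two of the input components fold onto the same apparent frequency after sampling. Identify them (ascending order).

63 MHz, 64.5 MHz

fs/2 = 12.75 MHz.
3.66 MHz ≤ fs/2 = 12.75 MHz, passes unchanged.
80.34 MHz mod fs = 3.84 MHz.
3.84 MHz ≤ fs/2 = 12.75 MHz, appears at 3.84 MHz.
63 MHz mod fs = 12 MHz.
12 MHz ≤ fs/2 = 12.75 MHz, appears at 12 MHz.
64.5 MHz mod fs = 13.5 MHz.
13.5 MHz > fs/2 = 12.75 MHz, folds to fs − 13.5 MHz = 12 MHz.
63 MHz and 64.5 MHz both map to 12 MHz.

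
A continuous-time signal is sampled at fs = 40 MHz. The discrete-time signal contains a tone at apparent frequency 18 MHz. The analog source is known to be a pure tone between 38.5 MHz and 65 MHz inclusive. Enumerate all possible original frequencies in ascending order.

58 MHz, 62 MHz

Frequencies that alias to 18 MHz are k·fs ± 18 MHz for integer k ≥ 0.
k=0: 18 MHz.
k=1: 22 MHz, 58 MHz.
k=2: 62 MHz, 98 MHz.
k=3: 102 MHz, 138 MHz.
Within [38.5 MHz, 65 MHz]: 58 MHz, 62 MHz.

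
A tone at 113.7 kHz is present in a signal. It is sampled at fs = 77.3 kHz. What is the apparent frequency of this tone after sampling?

36.4 kHz

113.7 kHz mod fs = 36.4 kHz.
36.4 kHz ≤ fs/2 = 38.65 kHz, appears at 36.4 kHz.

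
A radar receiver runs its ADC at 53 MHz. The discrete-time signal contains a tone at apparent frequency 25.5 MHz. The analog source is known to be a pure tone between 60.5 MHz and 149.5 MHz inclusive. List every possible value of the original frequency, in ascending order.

Frequencies that alias to 25.5 MHz are k·fs ± 25.5 MHz for integer k ≥ 0.
k=0: 25.5 MHz.
k=1: 27.5 MHz, 78.5 MHz.
k=2: 80.5 MHz, 131.5 MHz.
k=3: 133.5 MHz, 184.5 MHz.
k=4: 186.5 MHz, 237.5 MHz.
Within [60.5 MHz, 149.5 MHz]: 78.5 MHz, 80.5 MHz, 131.5 MHz, 133.5 MHz.

78.5 MHz, 80.5 MHz, 131.5 MHz, 133.5 MHz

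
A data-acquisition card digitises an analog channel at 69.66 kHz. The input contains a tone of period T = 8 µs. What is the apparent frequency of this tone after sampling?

14.32 kHz

T = 8 µs → f = 1/T = 125 kHz.
125 kHz mod fs = 55.34 kHz.
55.34 kHz > fs/2 = 34.83 kHz, folds to fs − 55.34 kHz = 14.32 kHz.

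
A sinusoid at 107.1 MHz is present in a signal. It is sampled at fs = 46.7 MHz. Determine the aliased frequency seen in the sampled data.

107.1 MHz mod fs = 13.7 MHz.
13.7 MHz ≤ fs/2 = 23.35 MHz, appears at 13.7 MHz.

13.7 MHz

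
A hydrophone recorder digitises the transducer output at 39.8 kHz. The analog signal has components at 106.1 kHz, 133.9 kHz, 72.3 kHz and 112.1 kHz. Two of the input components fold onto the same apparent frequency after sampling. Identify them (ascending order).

fs/2 = 19.9 kHz.
106.1 kHz mod fs = 26.5 kHz.
26.5 kHz > fs/2 = 19.9 kHz, folds to fs − 26.5 kHz = 13.3 kHz.
133.9 kHz mod fs = 14.5 kHz.
14.5 kHz ≤ fs/2 = 19.9 kHz, appears at 14.5 kHz.
72.3 kHz mod fs = 32.5 kHz.
32.5 kHz > fs/2 = 19.9 kHz, folds to fs − 32.5 kHz = 7.3 kHz.
112.1 kHz mod fs = 32.5 kHz.
32.5 kHz > fs/2 = 19.9 kHz, folds to fs − 32.5 kHz = 7.3 kHz.
72.3 kHz and 112.1 kHz both map to 7.3 kHz.

72.3 kHz, 112.1 kHz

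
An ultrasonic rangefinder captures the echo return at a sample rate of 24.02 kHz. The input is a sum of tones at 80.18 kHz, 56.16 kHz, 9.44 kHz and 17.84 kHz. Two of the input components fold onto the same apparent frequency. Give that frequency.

8.12 kHz

fs/2 = 12.01 kHz.
80.18 kHz mod fs = 8.12 kHz.
8.12 kHz ≤ fs/2 = 12.01 kHz, appears at 8.12 kHz.
56.16 kHz mod fs = 8.12 kHz.
8.12 kHz ≤ fs/2 = 12.01 kHz, appears at 8.12 kHz.
9.44 kHz ≤ fs/2 = 12.01 kHz, passes unchanged.
17.84 kHz > fs/2 = 12.01 kHz, folds to fs − 17.84 kHz = 6.18 kHz.
56.16 kHz and 80.18 kHz both map to 8.12 kHz.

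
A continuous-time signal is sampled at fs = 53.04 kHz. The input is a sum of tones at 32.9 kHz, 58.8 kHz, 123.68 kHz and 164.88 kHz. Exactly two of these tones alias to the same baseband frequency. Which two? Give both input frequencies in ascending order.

fs/2 = 26.52 kHz.
32.9 kHz > fs/2 = 26.52 kHz, folds to fs − 32.9 kHz = 20.14 kHz.
58.8 kHz mod fs = 5.76 kHz.
5.76 kHz ≤ fs/2 = 26.52 kHz, appears at 5.76 kHz.
123.68 kHz mod fs = 17.6 kHz.
17.6 kHz ≤ fs/2 = 26.52 kHz, appears at 17.6 kHz.
164.88 kHz mod fs = 5.76 kHz.
5.76 kHz ≤ fs/2 = 26.52 kHz, appears at 5.76 kHz.
58.8 kHz and 164.88 kHz both map to 5.76 kHz.

58.8 kHz, 164.88 kHz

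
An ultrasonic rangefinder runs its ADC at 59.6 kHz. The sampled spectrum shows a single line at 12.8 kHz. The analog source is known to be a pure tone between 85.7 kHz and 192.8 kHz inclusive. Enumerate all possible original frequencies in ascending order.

106.4 kHz, 132 kHz, 166 kHz, 191.6 kHz

Frequencies that alias to 12.8 kHz are k·fs ± 12.8 kHz for integer k ≥ 0.
k=0: 12.8 kHz.
k=1: 46.8 kHz, 72.4 kHz.
k=2: 106.4 kHz, 132 kHz.
k=3: 166 kHz, 191.6 kHz.
k=4: 225.6 kHz, 251.2 kHz.
Within [85.7 kHz, 192.8 kHz]: 106.4 kHz, 132 kHz, 166 kHz, 191.6 kHz.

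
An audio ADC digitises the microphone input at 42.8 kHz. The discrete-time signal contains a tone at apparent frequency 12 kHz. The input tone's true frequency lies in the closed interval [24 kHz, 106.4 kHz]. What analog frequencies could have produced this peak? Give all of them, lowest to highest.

30.8 kHz, 54.8 kHz, 73.6 kHz, 97.6 kHz

Frequencies that alias to 12 kHz are k·fs ± 12 kHz for integer k ≥ 0.
k=0: 12 kHz.
k=1: 30.8 kHz, 54.8 kHz.
k=2: 73.6 kHz, 97.6 kHz.
k=3: 116.4 kHz, 140.4 kHz.
Within [24 kHz, 106.4 kHz]: 30.8 kHz, 54.8 kHz, 73.6 kHz, 97.6 kHz.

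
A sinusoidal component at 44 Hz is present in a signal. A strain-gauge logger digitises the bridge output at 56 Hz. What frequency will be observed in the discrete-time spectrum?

12 Hz

44 Hz > fs/2 = 28 Hz, folds to fs − 44 Hz = 12 Hz.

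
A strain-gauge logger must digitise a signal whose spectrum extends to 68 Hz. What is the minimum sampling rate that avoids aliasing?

136 Hz

Nyquist rate = 2 × 68 Hz = 136 Hz.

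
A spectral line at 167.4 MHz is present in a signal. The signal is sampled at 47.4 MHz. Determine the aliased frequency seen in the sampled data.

22.2 MHz

167.4 MHz mod fs = 25.2 MHz.
25.2 MHz > fs/2 = 23.7 MHz, folds to fs − 25.2 MHz = 22.2 MHz.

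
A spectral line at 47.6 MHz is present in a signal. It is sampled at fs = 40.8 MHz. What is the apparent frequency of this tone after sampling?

47.6 MHz mod fs = 6.8 MHz.
6.8 MHz ≤ fs/2 = 20.4 MHz, appears at 6.8 MHz.

6.8 MHz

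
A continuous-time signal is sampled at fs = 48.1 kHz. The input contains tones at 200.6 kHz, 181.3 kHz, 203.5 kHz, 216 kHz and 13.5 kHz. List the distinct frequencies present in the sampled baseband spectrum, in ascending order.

8.2 kHz, 11.1 kHz, 13.5 kHz, 23.6 kHz

fs/2 = 24.05 kHz.
200.6 kHz mod fs = 8.2 kHz.
8.2 kHz ≤ fs/2 = 24.05 kHz, appears at 8.2 kHz.
181.3 kHz mod fs = 37 kHz.
37 kHz > fs/2 = 24.05 kHz, folds to fs − 37 kHz = 11.1 kHz.
203.5 kHz mod fs = 11.1 kHz.
11.1 kHz ≤ fs/2 = 24.05 kHz, appears at 11.1 kHz.
216 kHz mod fs = 23.6 kHz.
23.6 kHz ≤ fs/2 = 24.05 kHz, appears at 23.6 kHz.
13.5 kHz ≤ fs/2 = 24.05 kHz, passes unchanged.
Distinct values: {8.2 kHz, 11.1 kHz, 13.5 kHz, 23.6 kHz}.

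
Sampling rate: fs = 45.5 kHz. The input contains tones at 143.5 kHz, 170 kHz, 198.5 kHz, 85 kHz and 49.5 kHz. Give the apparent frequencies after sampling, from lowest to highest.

4 kHz, 6 kHz, 7 kHz, 12 kHz, 16.5 kHz

fs/2 = 22.75 kHz.
143.5 kHz mod fs = 7 kHz.
7 kHz ≤ fs/2 = 22.75 kHz, appears at 7 kHz.
170 kHz mod fs = 33.5 kHz.
33.5 kHz > fs/2 = 22.75 kHz, folds to fs − 33.5 kHz = 12 kHz.
198.5 kHz mod fs = 16.5 kHz.
16.5 kHz ≤ fs/2 = 22.75 kHz, appears at 16.5 kHz.
85 kHz mod fs = 39.5 kHz.
39.5 kHz > fs/2 = 22.75 kHz, folds to fs − 39.5 kHz = 6 kHz.
49.5 kHz mod fs = 4 kHz.
4 kHz ≤ fs/2 = 22.75 kHz, appears at 4 kHz.
Distinct values: {4 kHz, 6 kHz, 7 kHz, 12 kHz, 16.5 kHz}.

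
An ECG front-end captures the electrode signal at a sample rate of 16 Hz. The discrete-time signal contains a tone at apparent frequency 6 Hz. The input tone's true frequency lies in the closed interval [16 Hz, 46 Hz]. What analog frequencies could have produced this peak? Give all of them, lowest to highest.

Frequencies that alias to 6 Hz are k·fs ± 6 Hz for integer k ≥ 0.
k=0: 6 Hz.
k=1: 10 Hz, 22 Hz.
k=2: 26 Hz, 38 Hz.
k=3: 42 Hz, 54 Hz.
k=4: 58 Hz, 70 Hz.
Within [16 Hz, 46 Hz]: 22 Hz, 26 Hz, 38 Hz, 42 Hz.

22 Hz, 26 Hz, 38 Hz, 42 Hz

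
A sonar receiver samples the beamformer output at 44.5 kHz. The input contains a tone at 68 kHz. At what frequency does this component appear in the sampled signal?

68 kHz mod fs = 23.5 kHz.
23.5 kHz > fs/2 = 22.25 kHz, folds to fs − 23.5 kHz = 21 kHz.

21 kHz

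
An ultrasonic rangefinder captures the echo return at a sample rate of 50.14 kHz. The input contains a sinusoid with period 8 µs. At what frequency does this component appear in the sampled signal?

T = 8 µs → f = 1/T = 125 kHz.
125 kHz mod fs = 24.72 kHz.
24.72 kHz ≤ fs/2 = 25.07 kHz, appears at 24.72 kHz.

24.72 kHz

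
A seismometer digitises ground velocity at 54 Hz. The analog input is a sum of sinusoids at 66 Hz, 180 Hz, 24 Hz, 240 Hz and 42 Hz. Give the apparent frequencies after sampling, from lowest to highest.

fs/2 = 27 Hz.
66 Hz mod fs = 12 Hz.
12 Hz ≤ fs/2 = 27 Hz, appears at 12 Hz.
180 Hz mod fs = 18 Hz.
18 Hz ≤ fs/2 = 27 Hz, appears at 18 Hz.
24 Hz ≤ fs/2 = 27 Hz, passes unchanged.
240 Hz mod fs = 24 Hz.
24 Hz ≤ fs/2 = 27 Hz, appears at 24 Hz.
42 Hz > fs/2 = 27 Hz, folds to fs − 42 Hz = 12 Hz.
Distinct values: {12 Hz, 18 Hz, 24 Hz}.

12 Hz, 18 Hz, 24 Hz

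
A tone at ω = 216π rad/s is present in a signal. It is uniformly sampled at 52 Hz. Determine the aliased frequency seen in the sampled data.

4 Hz

ω = 216π rad/s → f = ω/(2π) = 108 Hz.
108 Hz mod fs = 4 Hz.
4 Hz ≤ fs/2 = 26 Hz, appears at 4 Hz.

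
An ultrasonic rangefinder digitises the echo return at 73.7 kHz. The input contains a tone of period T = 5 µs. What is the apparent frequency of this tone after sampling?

21.1 kHz

T = 5 µs → f = 1/T = 200 kHz.
200 kHz mod fs = 52.6 kHz.
52.6 kHz > fs/2 = 36.85 kHz, folds to fs − 52.6 kHz = 21.1 kHz.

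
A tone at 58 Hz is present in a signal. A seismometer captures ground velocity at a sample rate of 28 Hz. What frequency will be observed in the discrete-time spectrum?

2 Hz

58 Hz mod fs = 2 Hz.
2 Hz ≤ fs/2 = 14 Hz, appears at 2 Hz.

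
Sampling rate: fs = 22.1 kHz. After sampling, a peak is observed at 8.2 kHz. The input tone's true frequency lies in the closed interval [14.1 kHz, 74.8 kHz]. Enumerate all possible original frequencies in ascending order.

30.3 kHz, 36 kHz, 52.4 kHz, 58.1 kHz, 74.5 kHz

Frequencies that alias to 8.2 kHz are k·fs ± 8.2 kHz for integer k ≥ 0.
k=0: 8.2 kHz.
k=1: 13.9 kHz, 30.3 kHz.
k=2: 36 kHz, 52.4 kHz.
k=3: 58.1 kHz, 74.5 kHz.
k=4: 80.2 kHz, 96.6 kHz.
Within [14.1 kHz, 74.8 kHz]: 30.3 kHz, 36 kHz, 52.4 kHz, 58.1 kHz, 74.5 kHz.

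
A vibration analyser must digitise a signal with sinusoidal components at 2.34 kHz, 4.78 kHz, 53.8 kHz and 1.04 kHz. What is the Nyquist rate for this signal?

107.6 kHz

Highest-frequency component: 53.8 kHz.
Nyquist rate = 2 × 53.8 kHz = 107.6 kHz.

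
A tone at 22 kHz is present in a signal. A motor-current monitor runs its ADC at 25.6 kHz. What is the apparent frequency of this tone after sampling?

22 kHz > fs/2 = 12.8 kHz, folds to fs − 22 kHz = 3.6 kHz.

3.6 kHz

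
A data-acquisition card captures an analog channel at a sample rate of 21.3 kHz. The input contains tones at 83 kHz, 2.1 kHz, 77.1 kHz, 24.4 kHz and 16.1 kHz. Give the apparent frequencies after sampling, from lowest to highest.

2.1 kHz, 2.2 kHz, 3.1 kHz, 5.2 kHz, 8.1 kHz

fs/2 = 10.65 kHz.
83 kHz mod fs = 19.1 kHz.
19.1 kHz > fs/2 = 10.65 kHz, folds to fs − 19.1 kHz = 2.2 kHz.
2.1 kHz ≤ fs/2 = 10.65 kHz, passes unchanged.
77.1 kHz mod fs = 13.2 kHz.
13.2 kHz > fs/2 = 10.65 kHz, folds to fs − 13.2 kHz = 8.1 kHz.
24.4 kHz mod fs = 3.1 kHz.
3.1 kHz ≤ fs/2 = 10.65 kHz, appears at 3.1 kHz.
16.1 kHz > fs/2 = 10.65 kHz, folds to fs − 16.1 kHz = 5.2 kHz.
Distinct values: {2.1 kHz, 2.2 kHz, 3.1 kHz, 5.2 kHz, 8.1 kHz}.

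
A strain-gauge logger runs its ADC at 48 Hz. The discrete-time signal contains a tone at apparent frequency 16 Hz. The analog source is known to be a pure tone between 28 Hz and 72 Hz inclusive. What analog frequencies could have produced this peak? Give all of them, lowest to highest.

Frequencies that alias to 16 Hz are k·fs ± 16 Hz for integer k ≥ 0.
k=0: 16 Hz.
k=1: 32 Hz, 64 Hz.
k=2: 80 Hz, 112 Hz.
Within [28 Hz, 72 Hz]: 32 Hz, 64 Hz.

32 Hz, 64 Hz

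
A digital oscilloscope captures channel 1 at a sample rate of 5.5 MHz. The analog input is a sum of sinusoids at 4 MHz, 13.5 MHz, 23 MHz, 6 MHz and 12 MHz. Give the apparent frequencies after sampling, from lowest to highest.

0.5 MHz, 1 MHz, 1.5 MHz, 2.5 MHz

fs/2 = 2.75 MHz.
4 MHz > fs/2 = 2.75 MHz, folds to fs − 4 MHz = 1.5 MHz.
13.5 MHz mod fs = 2.5 MHz.
2.5 MHz ≤ fs/2 = 2.75 MHz, appears at 2.5 MHz.
23 MHz mod fs = 1 MHz.
1 MHz ≤ fs/2 = 2.75 MHz, appears at 1 MHz.
6 MHz mod fs = 0.5 MHz.
0.5 MHz ≤ fs/2 = 2.75 MHz, appears at 0.5 MHz.
12 MHz mod fs = 1 MHz.
1 MHz ≤ fs/2 = 2.75 MHz, appears at 1 MHz.
Distinct values: {0.5 MHz, 1 MHz, 1.5 MHz, 2.5 MHz}.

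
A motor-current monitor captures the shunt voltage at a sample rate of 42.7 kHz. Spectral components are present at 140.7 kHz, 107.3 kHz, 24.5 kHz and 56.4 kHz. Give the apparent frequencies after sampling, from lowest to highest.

12.6 kHz, 13.7 kHz, 18.2 kHz, 20.8 kHz

fs/2 = 21.35 kHz.
140.7 kHz mod fs = 12.6 kHz.
12.6 kHz ≤ fs/2 = 21.35 kHz, appears at 12.6 kHz.
107.3 kHz mod fs = 21.9 kHz.
21.9 kHz > fs/2 = 21.35 kHz, folds to fs − 21.9 kHz = 20.8 kHz.
24.5 kHz > fs/2 = 21.35 kHz, folds to fs − 24.5 kHz = 18.2 kHz.
56.4 kHz mod fs = 13.7 kHz.
13.7 kHz ≤ fs/2 = 21.35 kHz, appears at 13.7 kHz.
Distinct values: {12.6 kHz, 13.7 kHz, 18.2 kHz, 20.8 kHz}.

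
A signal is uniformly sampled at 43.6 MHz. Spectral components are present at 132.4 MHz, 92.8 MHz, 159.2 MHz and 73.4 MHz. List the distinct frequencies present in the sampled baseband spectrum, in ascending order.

fs/2 = 21.8 MHz.
132.4 MHz mod fs = 1.6 MHz.
1.6 MHz ≤ fs/2 = 21.8 MHz, appears at 1.6 MHz.
92.8 MHz mod fs = 5.6 MHz.
5.6 MHz ≤ fs/2 = 21.8 MHz, appears at 5.6 MHz.
159.2 MHz mod fs = 28.4 MHz.
28.4 MHz > fs/2 = 21.8 MHz, folds to fs − 28.4 MHz = 15.2 MHz.
73.4 MHz mod fs = 29.8 MHz.
29.8 MHz > fs/2 = 21.8 MHz, folds to fs − 29.8 MHz = 13.8 MHz.
Distinct values: {1.6 MHz, 5.6 MHz, 13.8 MHz, 15.2 MHz}.

1.6 MHz, 5.6 MHz, 13.8 MHz, 15.2 MHz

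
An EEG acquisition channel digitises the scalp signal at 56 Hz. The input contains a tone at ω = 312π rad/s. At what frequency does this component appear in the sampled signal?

ω = 312π rad/s → f = ω/(2π) = 156 Hz.
156 Hz mod fs = 44 Hz.
44 Hz > fs/2 = 28 Hz, folds to fs − 44 Hz = 12 Hz.

12 Hz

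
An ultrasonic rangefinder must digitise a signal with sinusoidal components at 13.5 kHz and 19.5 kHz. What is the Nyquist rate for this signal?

39 kHz

Highest-frequency component: 19.5 kHz.
Nyquist rate = 2 × 19.5 kHz = 39 kHz.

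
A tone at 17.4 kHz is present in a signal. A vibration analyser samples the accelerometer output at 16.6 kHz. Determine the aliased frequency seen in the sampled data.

0.8 kHz

17.4 kHz mod fs = 0.8 kHz.
0.8 kHz ≤ fs/2 = 8.3 kHz, appears at 0.8 kHz.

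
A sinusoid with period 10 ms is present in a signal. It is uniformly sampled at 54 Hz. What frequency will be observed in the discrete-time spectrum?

T = 10 ms → f = 1/T = 100 Hz.
100 Hz mod fs = 46 Hz.
46 Hz > fs/2 = 27 Hz, folds to fs − 46 Hz = 8 Hz.

8 Hz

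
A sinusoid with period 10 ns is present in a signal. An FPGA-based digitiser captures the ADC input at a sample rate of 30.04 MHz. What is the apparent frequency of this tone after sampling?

T = 10 ns → f = 1/T = 100 MHz.
100 MHz mod fs = 9.88 MHz.
9.88 MHz ≤ fs/2 = 15.02 MHz, appears at 9.88 MHz.

9.88 MHz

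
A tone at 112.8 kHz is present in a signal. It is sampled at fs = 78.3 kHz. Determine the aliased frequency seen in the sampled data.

34.5 kHz

112.8 kHz mod fs = 34.5 kHz.
34.5 kHz ≤ fs/2 = 39.15 kHz, appears at 34.5 kHz.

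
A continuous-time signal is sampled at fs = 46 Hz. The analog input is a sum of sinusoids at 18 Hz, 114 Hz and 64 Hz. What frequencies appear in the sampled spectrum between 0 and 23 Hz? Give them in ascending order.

fs/2 = 23 Hz.
18 Hz ≤ fs/2 = 23 Hz, passes unchanged.
114 Hz mod fs = 22 Hz.
22 Hz ≤ fs/2 = 23 Hz, appears at 22 Hz.
64 Hz mod fs = 18 Hz.
18 Hz ≤ fs/2 = 23 Hz, appears at 18 Hz.
Distinct values: {18 Hz, 22 Hz}.

18 Hz, 22 Hz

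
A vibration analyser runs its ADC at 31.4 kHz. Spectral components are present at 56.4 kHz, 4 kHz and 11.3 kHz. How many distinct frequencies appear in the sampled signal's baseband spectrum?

fs/2 = 15.7 kHz.
56.4 kHz mod fs = 25 kHz.
25 kHz > fs/2 = 15.7 kHz, folds to fs − 25 kHz = 6.4 kHz.
4 kHz ≤ fs/2 = 15.7 kHz, passes unchanged.
11.3 kHz ≤ fs/2 = 15.7 kHz, passes unchanged.
Distinct values: {4 kHz, 6.4 kHz, 11.3 kHz} → 3.

3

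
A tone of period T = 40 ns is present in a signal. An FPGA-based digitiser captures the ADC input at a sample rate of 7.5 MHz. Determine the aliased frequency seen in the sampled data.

2.5 MHz

T = 40 ns → f = 1/T = 25 MHz.
25 MHz mod fs = 2.5 MHz.
2.5 MHz ≤ fs/2 = 3.75 MHz, appears at 2.5 MHz.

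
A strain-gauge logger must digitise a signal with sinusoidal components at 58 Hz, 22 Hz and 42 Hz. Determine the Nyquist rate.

116 Hz

Highest-frequency component: 58 Hz.
Nyquist rate = 2 × 58 Hz = 116 Hz.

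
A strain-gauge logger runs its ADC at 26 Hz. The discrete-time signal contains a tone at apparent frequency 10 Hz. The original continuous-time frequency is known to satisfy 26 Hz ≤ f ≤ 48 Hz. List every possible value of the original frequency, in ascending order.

Frequencies that alias to 10 Hz are k·fs ± 10 Hz for integer k ≥ 0.
k=0: 10 Hz.
k=1: 16 Hz, 36 Hz.
k=2: 42 Hz, 62 Hz.
k=3: 68 Hz, 88 Hz.
Within [26 Hz, 48 Hz]: 36 Hz, 42 Hz.

36 Hz, 42 Hz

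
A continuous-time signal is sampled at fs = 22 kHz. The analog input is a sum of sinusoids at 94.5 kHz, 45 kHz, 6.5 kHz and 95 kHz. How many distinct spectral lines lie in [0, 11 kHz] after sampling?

fs/2 = 11 kHz.
94.5 kHz mod fs = 6.5 kHz.
6.5 kHz ≤ fs/2 = 11 kHz, appears at 6.5 kHz.
45 kHz mod fs = 1 kHz.
1 kHz ≤ fs/2 = 11 kHz, appears at 1 kHz.
6.5 kHz ≤ fs/2 = 11 kHz, passes unchanged.
95 kHz mod fs = 7 kHz.
7 kHz ≤ fs/2 = 11 kHz, appears at 7 kHz.
Distinct values: {1 kHz, 6.5 kHz, 7 kHz} → 3.

3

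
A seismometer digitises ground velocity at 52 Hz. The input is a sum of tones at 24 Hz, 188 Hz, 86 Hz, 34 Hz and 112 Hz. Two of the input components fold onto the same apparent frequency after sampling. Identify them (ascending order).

fs/2 = 26 Hz.
24 Hz ≤ fs/2 = 26 Hz, passes unchanged.
188 Hz mod fs = 32 Hz.
32 Hz > fs/2 = 26 Hz, folds to fs − 32 Hz = 20 Hz.
86 Hz mod fs = 34 Hz.
34 Hz > fs/2 = 26 Hz, folds to fs − 34 Hz = 18 Hz.
34 Hz > fs/2 = 26 Hz, folds to fs − 34 Hz = 18 Hz.
112 Hz mod fs = 8 Hz.
8 Hz ≤ fs/2 = 26 Hz, appears at 8 Hz.
34 Hz and 86 Hz both map to 18 Hz.

34 Hz, 86 Hz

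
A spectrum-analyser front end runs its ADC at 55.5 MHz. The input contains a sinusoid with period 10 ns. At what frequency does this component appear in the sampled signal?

11 MHz

T = 10 ns → f = 1/T = 100 MHz.
100 MHz mod fs = 44.5 MHz.
44.5 MHz > fs/2 = 27.75 MHz, folds to fs − 44.5 MHz = 11 MHz.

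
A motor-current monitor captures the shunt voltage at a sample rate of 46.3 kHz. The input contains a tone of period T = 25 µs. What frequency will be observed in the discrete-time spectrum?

6.3 kHz

T = 25 µs → f = 1/T = 40 kHz.
40 kHz > fs/2 = 23.15 kHz, folds to fs − 40 kHz = 6.3 kHz.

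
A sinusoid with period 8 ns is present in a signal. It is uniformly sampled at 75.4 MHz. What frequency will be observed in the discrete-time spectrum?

T = 8 ns → f = 1/T = 125 MHz.
125 MHz mod fs = 49.6 MHz.
49.6 MHz > fs/2 = 37.7 MHz, folds to fs − 49.6 MHz = 25.8 MHz.

25.8 MHz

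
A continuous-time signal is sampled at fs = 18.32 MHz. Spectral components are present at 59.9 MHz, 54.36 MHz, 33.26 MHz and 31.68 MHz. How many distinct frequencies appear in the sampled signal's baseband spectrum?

4

fs/2 = 9.16 MHz.
59.9 MHz mod fs = 4.94 MHz.
4.94 MHz ≤ fs/2 = 9.16 MHz, appears at 4.94 MHz.
54.36 MHz mod fs = 17.72 MHz.
17.72 MHz > fs/2 = 9.16 MHz, folds to fs − 17.72 MHz = 0.6 MHz.
33.26 MHz mod fs = 14.94 MHz.
14.94 MHz > fs/2 = 9.16 MHz, folds to fs − 14.94 MHz = 3.38 MHz.
31.68 MHz mod fs = 13.36 MHz.
13.36 MHz > fs/2 = 9.16 MHz, folds to fs − 13.36 MHz = 4.96 MHz.
Distinct values: {0.6 MHz, 3.38 MHz, 4.94 MHz, 4.96 MHz} → 4.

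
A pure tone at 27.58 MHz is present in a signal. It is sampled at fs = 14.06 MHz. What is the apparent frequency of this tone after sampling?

0.54 MHz

27.58 MHz mod fs = 13.52 MHz.
13.52 MHz > fs/2 = 7.03 MHz, folds to fs − 13.52 MHz = 0.54 MHz.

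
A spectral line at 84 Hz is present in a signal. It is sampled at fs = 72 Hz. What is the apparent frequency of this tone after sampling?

12 Hz

84 Hz mod fs = 12 Hz.
12 Hz ≤ fs/2 = 36 Hz, appears at 12 Hz.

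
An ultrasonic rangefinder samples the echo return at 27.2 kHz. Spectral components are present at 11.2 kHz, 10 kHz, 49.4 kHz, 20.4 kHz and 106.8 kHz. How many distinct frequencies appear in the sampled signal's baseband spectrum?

fs/2 = 13.6 kHz.
11.2 kHz ≤ fs/2 = 13.6 kHz, passes unchanged.
10 kHz ≤ fs/2 = 13.6 kHz, passes unchanged.
49.4 kHz mod fs = 22.2 kHz.
22.2 kHz > fs/2 = 13.6 kHz, folds to fs − 22.2 kHz = 5 kHz.
20.4 kHz > fs/2 = 13.6 kHz, folds to fs − 20.4 kHz = 6.8 kHz.
106.8 kHz mod fs = 25.2 kHz.
25.2 kHz > fs/2 = 13.6 kHz, folds to fs − 25.2 kHz = 2 kHz.
Distinct values: {2 kHz, 5 kHz, 6.8 kHz, 10 kHz, 11.2 kHz} → 5.

5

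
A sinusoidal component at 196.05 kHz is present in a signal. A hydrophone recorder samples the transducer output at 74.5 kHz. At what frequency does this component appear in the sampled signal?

27.45 kHz

196.05 kHz mod fs = 47.05 kHz.
47.05 kHz > fs/2 = 37.25 kHz, folds to fs − 47.05 kHz = 27.45 kHz.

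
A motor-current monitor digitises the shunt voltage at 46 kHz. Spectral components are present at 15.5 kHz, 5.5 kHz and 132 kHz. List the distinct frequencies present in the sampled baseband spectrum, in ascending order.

fs/2 = 23 kHz.
15.5 kHz ≤ fs/2 = 23 kHz, passes unchanged.
5.5 kHz ≤ fs/2 = 23 kHz, passes unchanged.
132 kHz mod fs = 40 kHz.
40 kHz > fs/2 = 23 kHz, folds to fs − 40 kHz = 6 kHz.
Distinct values: {5.5 kHz, 6 kHz, 15.5 kHz}.

5.5 kHz, 6 kHz, 15.5 kHz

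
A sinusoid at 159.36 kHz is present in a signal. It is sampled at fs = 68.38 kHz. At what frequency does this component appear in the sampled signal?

159.36 kHz mod fs = 22.6 kHz.
22.6 kHz ≤ fs/2 = 34.19 kHz, appears at 22.6 kHz.

22.6 kHz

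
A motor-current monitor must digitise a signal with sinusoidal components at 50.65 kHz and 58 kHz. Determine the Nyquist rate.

Highest-frequency component: 58 kHz.
Nyquist rate = 2 × 58 kHz = 116 kHz.

116 kHz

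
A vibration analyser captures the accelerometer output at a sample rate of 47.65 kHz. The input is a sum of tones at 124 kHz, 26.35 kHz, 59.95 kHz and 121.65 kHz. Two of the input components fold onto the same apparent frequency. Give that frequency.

21.3 kHz

fs/2 = 23.825 kHz.
124 kHz mod fs = 28.7 kHz.
28.7 kHz > fs/2 = 23.825 kHz, folds to fs − 28.7 kHz = 18.95 kHz.
26.35 kHz > fs/2 = 23.825 kHz, folds to fs − 26.35 kHz = 21.3 kHz.
59.95 kHz mod fs = 12.3 kHz.
12.3 kHz ≤ fs/2 = 23.825 kHz, appears at 12.3 kHz.
121.65 kHz mod fs = 26.35 kHz.
26.35 kHz > fs/2 = 23.825 kHz, folds to fs − 26.35 kHz = 21.3 kHz.
26.35 kHz and 121.65 kHz both map to 21.3 kHz.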